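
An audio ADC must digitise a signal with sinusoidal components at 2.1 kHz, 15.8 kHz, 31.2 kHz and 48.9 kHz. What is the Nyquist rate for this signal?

Highest-frequency component: 48.9 kHz.
Nyquist rate = 2 × 48.9 kHz = 97.8 kHz.

97.8 kHz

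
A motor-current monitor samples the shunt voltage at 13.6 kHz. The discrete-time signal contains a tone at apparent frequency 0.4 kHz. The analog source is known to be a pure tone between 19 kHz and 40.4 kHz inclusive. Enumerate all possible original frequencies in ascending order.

26.8 kHz, 27.6 kHz, 40.4 kHz

Frequencies that alias to 0.4 kHz are k·fs ± 0.4 kHz for integer k ≥ 0.
k=0: 0.4 kHz.
k=1: 13.2 kHz, 14 kHz.
k=2: 26.8 kHz, 27.6 kHz.
k=3: 40.4 kHz, 41.2 kHz.
k=4: 54 kHz, 54.8 kHz.
Within [19 kHz, 40.4 kHz]: 26.8 kHz, 27.6 kHz, 40.4 kHz.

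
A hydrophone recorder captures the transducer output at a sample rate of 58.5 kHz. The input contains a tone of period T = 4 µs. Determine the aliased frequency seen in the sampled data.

T = 4 µs → f = 1/T = 250 kHz.
250 kHz mod fs = 16 kHz.
16 kHz ≤ fs/2 = 29.25 kHz, appears at 16 kHz.

16 kHz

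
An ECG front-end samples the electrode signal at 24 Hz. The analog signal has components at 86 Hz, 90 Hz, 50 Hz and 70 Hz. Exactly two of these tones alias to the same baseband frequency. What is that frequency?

fs/2 = 12 Hz.
86 Hz mod fs = 14 Hz.
14 Hz > fs/2 = 12 Hz, folds to fs − 14 Hz = 10 Hz.
90 Hz mod fs = 18 Hz.
18 Hz > fs/2 = 12 Hz, folds to fs − 18 Hz = 6 Hz.
50 Hz mod fs = 2 Hz.
2 Hz ≤ fs/2 = 12 Hz, appears at 2 Hz.
70 Hz mod fs = 22 Hz.
22 Hz > fs/2 = 12 Hz, folds to fs − 22 Hz = 2 Hz.
50 Hz and 70 Hz both map to 2 Hz.

2 Hz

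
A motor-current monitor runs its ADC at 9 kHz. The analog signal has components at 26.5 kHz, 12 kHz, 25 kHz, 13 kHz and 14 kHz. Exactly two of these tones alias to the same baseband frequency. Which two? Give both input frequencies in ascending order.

fs/2 = 4.5 kHz.
26.5 kHz mod fs = 8.5 kHz.
8.5 kHz > fs/2 = 4.5 kHz, folds to fs − 8.5 kHz = 0.5 kHz.
12 kHz mod fs = 3 kHz.
3 kHz ≤ fs/2 = 4.5 kHz, appears at 3 kHz.
25 kHz mod fs = 7 kHz.
7 kHz > fs/2 = 4.5 kHz, folds to fs − 7 kHz = 2 kHz.
13 kHz mod fs = 4 kHz.
4 kHz ≤ fs/2 = 4.5 kHz, appears at 4 kHz.
14 kHz mod fs = 5 kHz.
5 kHz > fs/2 = 4.5 kHz, folds to fs − 5 kHz = 4 kHz.
13 kHz and 14 kHz both map to 4 kHz.

13 kHz, 14 kHz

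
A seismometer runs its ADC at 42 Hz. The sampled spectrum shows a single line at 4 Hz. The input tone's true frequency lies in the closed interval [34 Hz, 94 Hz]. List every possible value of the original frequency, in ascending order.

Frequencies that alias to 4 Hz are k·fs ± 4 Hz for integer k ≥ 0.
k=0: 4 Hz.
k=1: 38 Hz, 46 Hz.
k=2: 80 Hz, 88 Hz.
k=3: 122 Hz, 130 Hz.
Within [34 Hz, 94 Hz]: 38 Hz, 46 Hz, 80 Hz, 88 Hz.

38 Hz, 46 Hz, 80 Hz, 88 Hz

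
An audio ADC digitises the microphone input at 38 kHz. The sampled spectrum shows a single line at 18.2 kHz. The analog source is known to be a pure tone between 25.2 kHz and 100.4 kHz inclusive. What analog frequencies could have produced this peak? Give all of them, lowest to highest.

56.2 kHz, 57.8 kHz, 94.2 kHz, 95.8 kHz

Frequencies that alias to 18.2 kHz are k·fs ± 18.2 kHz for integer k ≥ 0.
k=0: 18.2 kHz.
k=1: 19.8 kHz, 56.2 kHz.
k=2: 57.8 kHz, 94.2 kHz.
k=3: 95.8 kHz, 132.2 kHz.
k=4: 133.8 kHz, 170.2 kHz.
Within [25.2 kHz, 100.4 kHz]: 56.2 kHz, 57.8 kHz, 94.2 kHz, 95.8 kHz.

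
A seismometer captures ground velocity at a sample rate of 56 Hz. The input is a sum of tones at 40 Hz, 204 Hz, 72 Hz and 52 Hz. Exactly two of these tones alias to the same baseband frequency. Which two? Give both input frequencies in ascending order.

fs/2 = 28 Hz.
40 Hz > fs/2 = 28 Hz, folds to fs − 40 Hz = 16 Hz.
204 Hz mod fs = 36 Hz.
36 Hz > fs/2 = 28 Hz, folds to fs − 36 Hz = 20 Hz.
72 Hz mod fs = 16 Hz.
16 Hz ≤ fs/2 = 28 Hz, appears at 16 Hz.
52 Hz > fs/2 = 28 Hz, folds to fs − 52 Hz = 4 Hz.
40 Hz and 72 Hz both map to 16 Hz.

40 Hz, 72 Hz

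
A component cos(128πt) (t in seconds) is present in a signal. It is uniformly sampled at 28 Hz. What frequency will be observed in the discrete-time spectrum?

8 Hz

ω = 128π rad/s → f = ω/(2π) = 64 Hz.
64 Hz mod fs = 8 Hz.
8 Hz ≤ fs/2 = 14 Hz, appears at 8 Hz.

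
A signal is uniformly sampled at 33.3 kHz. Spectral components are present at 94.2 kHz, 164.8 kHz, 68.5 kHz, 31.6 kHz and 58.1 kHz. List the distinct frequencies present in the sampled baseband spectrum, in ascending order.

1.7 kHz, 1.9 kHz, 5.7 kHz, 8.5 kHz

fs/2 = 16.65 kHz.
94.2 kHz mod fs = 27.6 kHz.
27.6 kHz > fs/2 = 16.65 kHz, folds to fs − 27.6 kHz = 5.7 kHz.
164.8 kHz mod fs = 31.6 kHz.
31.6 kHz > fs/2 = 16.65 kHz, folds to fs − 31.6 kHz = 1.7 kHz.
68.5 kHz mod fs = 1.9 kHz.
1.9 kHz ≤ fs/2 = 16.65 kHz, appears at 1.9 kHz.
31.6 kHz > fs/2 = 16.65 kHz, folds to fs − 31.6 kHz = 1.7 kHz.
58.1 kHz mod fs = 24.8 kHz.
24.8 kHz > fs/2 = 16.65 kHz, folds to fs − 24.8 kHz = 8.5 kHz.
Distinct values: {1.7 kHz, 1.9 kHz, 5.7 kHz, 8.5 kHz}.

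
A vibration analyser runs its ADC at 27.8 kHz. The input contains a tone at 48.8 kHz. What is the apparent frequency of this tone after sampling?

48.8 kHz mod fs = 21 kHz.
21 kHz > fs/2 = 13.9 kHz, folds to fs − 21 kHz = 6.8 kHz.

6.8 kHz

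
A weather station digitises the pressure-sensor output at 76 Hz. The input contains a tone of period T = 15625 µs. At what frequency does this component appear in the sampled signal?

12 Hz

T = 15625 µs → f = 1/T = 64 Hz.
64 Hz > fs/2 = 38 Hz, folds to fs − 64 Hz = 12 Hz.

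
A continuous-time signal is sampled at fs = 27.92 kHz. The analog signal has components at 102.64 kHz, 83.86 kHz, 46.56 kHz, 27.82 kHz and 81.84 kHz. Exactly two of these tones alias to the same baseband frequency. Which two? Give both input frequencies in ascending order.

27.82 kHz, 83.86 kHz

fs/2 = 13.96 kHz.
102.64 kHz mod fs = 18.88 kHz.
18.88 kHz > fs/2 = 13.96 kHz, folds to fs − 18.88 kHz = 9.04 kHz.
83.86 kHz mod fs = 0.1 kHz.
0.1 kHz ≤ fs/2 = 13.96 kHz, appears at 0.1 kHz.
46.56 kHz mod fs = 18.64 kHz.
18.64 kHz > fs/2 = 13.96 kHz, folds to fs − 18.64 kHz = 9.28 kHz.
27.82 kHz > fs/2 = 13.96 kHz, folds to fs − 27.82 kHz = 0.1 kHz.
81.84 kHz mod fs = 26 kHz.
26 kHz > fs/2 = 13.96 kHz, folds to fs − 26 kHz = 1.92 kHz.
27.82 kHz and 83.86 kHz both map to 0.1 kHz.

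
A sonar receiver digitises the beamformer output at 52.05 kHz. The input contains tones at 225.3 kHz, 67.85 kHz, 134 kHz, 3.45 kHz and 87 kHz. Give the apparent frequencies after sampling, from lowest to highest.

3.45 kHz, 15.8 kHz, 17.1 kHz, 22.15 kHz

fs/2 = 26.025 kHz.
225.3 kHz mod fs = 17.1 kHz.
17.1 kHz ≤ fs/2 = 26.025 kHz, appears at 17.1 kHz.
67.85 kHz mod fs = 15.8 kHz.
15.8 kHz ≤ fs/2 = 26.025 kHz, appears at 15.8 kHz.
134 kHz mod fs = 29.9 kHz.
29.9 kHz > fs/2 = 26.025 kHz, folds to fs − 29.9 kHz = 22.15 kHz.
3.45 kHz ≤ fs/2 = 26.025 kHz, passes unchanged.
87 kHz mod fs = 34.95 kHz.
34.95 kHz > fs/2 = 26.025 kHz, folds to fs − 34.95 kHz = 17.1 kHz.
Distinct values: {3.45 kHz, 15.8 kHz, 17.1 kHz, 22.15 kHz}.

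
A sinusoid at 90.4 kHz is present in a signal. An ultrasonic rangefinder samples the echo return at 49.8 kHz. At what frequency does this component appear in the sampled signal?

9.2 kHz

90.4 kHz mod fs = 40.6 kHz.
40.6 kHz > fs/2 = 24.9 kHz, folds to fs − 40.6 kHz = 9.2 kHz.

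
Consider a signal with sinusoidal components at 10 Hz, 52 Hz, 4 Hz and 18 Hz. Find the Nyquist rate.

Highest-frequency component: 52 Hz.
Nyquist rate = 2 × 52 Hz = 104 Hz.

104 Hz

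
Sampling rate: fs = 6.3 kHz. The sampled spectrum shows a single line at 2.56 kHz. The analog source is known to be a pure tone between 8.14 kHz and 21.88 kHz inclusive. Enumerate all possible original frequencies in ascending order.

8.86 kHz, 10.04 kHz, 15.16 kHz, 16.34 kHz, 21.46 kHz

Frequencies that alias to 2.56 kHz are k·fs ± 2.56 kHz for integer k ≥ 0.
k=0: 2.56 kHz.
k=1: 3.74 kHz, 8.86 kHz.
k=2: 10.04 kHz, 15.16 kHz.
k=3: 16.34 kHz, 21.46 kHz.
k=4: 22.64 kHz, 27.76 kHz.
Within [8.14 kHz, 21.88 kHz]: 8.86 kHz, 10.04 kHz, 15.16 kHz, 16.34 kHz, 21.46 kHz.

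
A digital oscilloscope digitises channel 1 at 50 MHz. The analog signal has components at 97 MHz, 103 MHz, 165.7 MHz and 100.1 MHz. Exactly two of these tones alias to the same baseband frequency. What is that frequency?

fs/2 = 25 MHz.
97 MHz mod fs = 47 MHz.
47 MHz > fs/2 = 25 MHz, folds to fs − 47 MHz = 3 MHz.
103 MHz mod fs = 3 MHz.
3 MHz ≤ fs/2 = 25 MHz, appears at 3 MHz.
165.7 MHz mod fs = 15.7 MHz.
15.7 MHz ≤ fs/2 = 25 MHz, appears at 15.7 MHz.
100.1 MHz mod fs = 0.1 MHz.
0.1 MHz ≤ fs/2 = 25 MHz, appears at 0.1 MHz.
97 MHz and 103 MHz both map to 3 MHz.

3 MHz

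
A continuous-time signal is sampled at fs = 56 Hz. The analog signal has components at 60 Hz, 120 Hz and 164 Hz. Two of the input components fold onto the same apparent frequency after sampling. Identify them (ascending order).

fs/2 = 28 Hz.
60 Hz mod fs = 4 Hz.
4 Hz ≤ fs/2 = 28 Hz, appears at 4 Hz.
120 Hz mod fs = 8 Hz.
8 Hz ≤ fs/2 = 28 Hz, appears at 8 Hz.
164 Hz mod fs = 52 Hz.
52 Hz > fs/2 = 28 Hz, folds to fs − 52 Hz = 4 Hz.
60 Hz and 164 Hz both map to 4 Hz.

60 Hz, 164 Hz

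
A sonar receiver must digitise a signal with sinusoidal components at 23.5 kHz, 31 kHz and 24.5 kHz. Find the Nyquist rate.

Highest-frequency component: 31 kHz.
Nyquist rate = 2 × 31 kHz = 62 kHz.

62 kHz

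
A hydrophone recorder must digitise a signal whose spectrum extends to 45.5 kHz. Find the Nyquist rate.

Nyquist rate = 2 × 45.5 kHz = 91 kHz.

91 kHz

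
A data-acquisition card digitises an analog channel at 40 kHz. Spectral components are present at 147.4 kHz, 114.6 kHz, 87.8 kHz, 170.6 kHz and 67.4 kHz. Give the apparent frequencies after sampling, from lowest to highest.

fs/2 = 20 kHz.
147.4 kHz mod fs = 27.4 kHz.
27.4 kHz > fs/2 = 20 kHz, folds to fs − 27.4 kHz = 12.6 kHz.
114.6 kHz mod fs = 34.6 kHz.
34.6 kHz > fs/2 = 20 kHz, folds to fs − 34.6 kHz = 5.4 kHz.
87.8 kHz mod fs = 7.8 kHz.
7.8 kHz ≤ fs/2 = 20 kHz, appears at 7.8 kHz.
170.6 kHz mod fs = 10.6 kHz.
10.6 kHz ≤ fs/2 = 20 kHz, appears at 10.6 kHz.
67.4 kHz mod fs = 27.4 kHz.
27.4 kHz > fs/2 = 20 kHz, folds to fs − 27.4 kHz = 12.6 kHz.
Distinct values: {5.4 kHz, 7.8 kHz, 10.6 kHz, 12.6 kHz}.

5.4 kHz, 7.8 kHz, 10.6 kHz, 12.6 kHz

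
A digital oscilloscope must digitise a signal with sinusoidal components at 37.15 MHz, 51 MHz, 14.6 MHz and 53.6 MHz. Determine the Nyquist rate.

107.2 MHz

Highest-frequency component: 53.6 MHz.
Nyquist rate = 2 × 53.6 MHz = 107.2 MHz.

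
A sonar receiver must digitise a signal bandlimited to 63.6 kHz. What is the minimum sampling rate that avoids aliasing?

127.2 kHz

Nyquist rate = 2 × 63.6 kHz = 127.2 kHz.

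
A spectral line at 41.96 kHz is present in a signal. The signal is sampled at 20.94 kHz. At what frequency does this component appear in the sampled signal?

41.96 kHz mod fs = 0.08 kHz.
0.08 kHz ≤ fs/2 = 10.47 kHz, appears at 0.08 kHz.

0.08 kHz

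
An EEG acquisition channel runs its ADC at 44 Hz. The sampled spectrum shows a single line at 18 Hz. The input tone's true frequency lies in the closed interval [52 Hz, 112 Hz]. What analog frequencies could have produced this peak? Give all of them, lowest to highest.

Frequencies that alias to 18 Hz are k·fs ± 18 Hz for integer k ≥ 0.
k=0: 18 Hz.
k=1: 26 Hz, 62 Hz.
k=2: 70 Hz, 106 Hz.
k=3: 114 Hz, 150 Hz.
Within [52 Hz, 112 Hz]: 62 Hz, 70 Hz, 106 Hz.

62 Hz, 70 Hz, 106 Hz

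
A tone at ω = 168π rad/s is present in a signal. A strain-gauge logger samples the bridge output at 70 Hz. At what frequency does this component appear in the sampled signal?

14 Hz

ω = 168π rad/s → f = ω/(2π) = 84 Hz.
84 Hz mod fs = 14 Hz.
14 Hz ≤ fs/2 = 35 Hz, appears at 14 Hz.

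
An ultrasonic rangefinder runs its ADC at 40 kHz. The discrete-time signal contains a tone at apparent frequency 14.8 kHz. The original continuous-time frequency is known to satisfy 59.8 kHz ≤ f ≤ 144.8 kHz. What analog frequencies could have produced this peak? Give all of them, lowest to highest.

65.2 kHz, 94.8 kHz, 105.2 kHz, 134.8 kHz

Frequencies that alias to 14.8 kHz are k·fs ± 14.8 kHz for integer k ≥ 0.
k=0: 14.8 kHz.
k=1: 25.2 kHz, 54.8 kHz.
k=2: 65.2 kHz, 94.8 kHz.
k=3: 105.2 kHz, 134.8 kHz.
k=4: 145.2 kHz, 174.8 kHz.
Within [59.8 kHz, 144.8 kHz]: 65.2 kHz, 94.8 kHz, 105.2 kHz, 134.8 kHz.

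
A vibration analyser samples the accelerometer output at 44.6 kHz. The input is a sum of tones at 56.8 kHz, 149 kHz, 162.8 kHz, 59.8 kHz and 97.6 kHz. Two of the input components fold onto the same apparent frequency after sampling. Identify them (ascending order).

59.8 kHz, 149 kHz

fs/2 = 22.3 kHz.
56.8 kHz mod fs = 12.2 kHz.
12.2 kHz ≤ fs/2 = 22.3 kHz, appears at 12.2 kHz.
149 kHz mod fs = 15.2 kHz.
15.2 kHz ≤ fs/2 = 22.3 kHz, appears at 15.2 kHz.
162.8 kHz mod fs = 29 kHz.
29 kHz > fs/2 = 22.3 kHz, folds to fs − 29 kHz = 15.6 kHz.
59.8 kHz mod fs = 15.2 kHz.
15.2 kHz ≤ fs/2 = 22.3 kHz, appears at 15.2 kHz.
97.6 kHz mod fs = 8.4 kHz.
8.4 kHz ≤ fs/2 = 22.3 kHz, appears at 8.4 kHz.
59.8 kHz and 149 kHz both map to 15.2 kHz.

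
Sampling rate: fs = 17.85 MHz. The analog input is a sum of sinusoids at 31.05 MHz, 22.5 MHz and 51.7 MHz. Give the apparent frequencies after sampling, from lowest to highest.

fs/2 = 8.925 MHz.
31.05 MHz mod fs = 13.2 MHz.
13.2 MHz > fs/2 = 8.925 MHz, folds to fs − 13.2 MHz = 4.65 MHz.
22.5 MHz mod fs = 4.65 MHz.
4.65 MHz ≤ fs/2 = 8.925 MHz, appears at 4.65 MHz.
51.7 MHz mod fs = 16 MHz.
16 MHz > fs/2 = 8.925 MHz, folds to fs − 16 MHz = 1.85 MHz.
Distinct values: {1.85 MHz, 4.65 MHz}.

1.85 MHz, 4.65 MHz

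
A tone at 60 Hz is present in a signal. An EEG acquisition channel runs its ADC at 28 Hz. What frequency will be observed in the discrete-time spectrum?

60 Hz mod fs = 4 Hz.
4 Hz ≤ fs/2 = 14 Hz, appears at 4 Hz.

4 Hz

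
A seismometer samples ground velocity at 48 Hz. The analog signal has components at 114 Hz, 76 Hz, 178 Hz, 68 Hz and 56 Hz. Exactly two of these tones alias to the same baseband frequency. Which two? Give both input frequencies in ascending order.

68 Hz, 76 Hz

fs/2 = 24 Hz.
114 Hz mod fs = 18 Hz.
18 Hz ≤ fs/2 = 24 Hz, appears at 18 Hz.
76 Hz mod fs = 28 Hz.
28 Hz > fs/2 = 24 Hz, folds to fs − 28 Hz = 20 Hz.
178 Hz mod fs = 34 Hz.
34 Hz > fs/2 = 24 Hz, folds to fs − 34 Hz = 14 Hz.
68 Hz mod fs = 20 Hz.
20 Hz ≤ fs/2 = 24 Hz, appears at 20 Hz.
56 Hz mod fs = 8 Hz.
8 Hz ≤ fs/2 = 24 Hz, appears at 8 Hz.
68 Hz and 76 Hz both map to 20 Hz.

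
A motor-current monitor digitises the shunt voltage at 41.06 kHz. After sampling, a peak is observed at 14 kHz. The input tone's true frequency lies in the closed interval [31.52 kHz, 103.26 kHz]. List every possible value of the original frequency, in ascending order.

55.06 kHz, 68.12 kHz, 96.12 kHz

Frequencies that alias to 14 kHz are k·fs ± 14 kHz for integer k ≥ 0.
k=0: 14 kHz.
k=1: 27.06 kHz, 55.06 kHz.
k=2: 68.12 kHz, 96.12 kHz.
k=3: 109.18 kHz, 137.18 kHz.
Within [31.52 kHz, 103.26 kHz]: 55.06 kHz, 68.12 kHz, 96.12 kHz.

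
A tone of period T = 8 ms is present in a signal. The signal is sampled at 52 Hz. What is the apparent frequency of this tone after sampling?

21 Hz

T = 8 ms → f = 1/T = 125 Hz.
125 Hz mod fs = 21 Hz.
21 Hz ≤ fs/2 = 26 Hz, appears at 21 Hz.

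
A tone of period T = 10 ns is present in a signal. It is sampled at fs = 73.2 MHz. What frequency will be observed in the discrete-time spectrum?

T = 10 ns → f = 1/T = 100 MHz.
100 MHz mod fs = 26.8 MHz.
26.8 MHz ≤ fs/2 = 36.6 MHz, appears at 26.8 MHz.

26.8 MHz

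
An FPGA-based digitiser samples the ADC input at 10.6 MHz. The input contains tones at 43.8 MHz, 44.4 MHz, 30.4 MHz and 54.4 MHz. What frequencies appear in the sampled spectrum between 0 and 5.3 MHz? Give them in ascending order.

1.4 MHz, 2 MHz

fs/2 = 5.3 MHz.
43.8 MHz mod fs = 1.4 MHz.
1.4 MHz ≤ fs/2 = 5.3 MHz, appears at 1.4 MHz.
44.4 MHz mod fs = 2 MHz.
2 MHz ≤ fs/2 = 5.3 MHz, appears at 2 MHz.
30.4 MHz mod fs = 9.2 MHz.
9.2 MHz > fs/2 = 5.3 MHz, folds to fs − 9.2 MHz = 1.4 MHz.
54.4 MHz mod fs = 1.4 MHz.
1.4 MHz ≤ fs/2 = 5.3 MHz, appears at 1.4 MHz.
Distinct values: {1.4 MHz, 2 MHz}.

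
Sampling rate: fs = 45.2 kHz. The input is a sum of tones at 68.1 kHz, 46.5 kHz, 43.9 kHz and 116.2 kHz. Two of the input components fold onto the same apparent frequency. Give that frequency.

fs/2 = 22.6 kHz.
68.1 kHz mod fs = 22.9 kHz.
22.9 kHz > fs/2 = 22.6 kHz, folds to fs − 22.9 kHz = 22.3 kHz.
46.5 kHz mod fs = 1.3 kHz.
1.3 kHz ≤ fs/2 = 22.6 kHz, appears at 1.3 kHz.
43.9 kHz > fs/2 = 22.6 kHz, folds to fs − 43.9 kHz = 1.3 kHz.
116.2 kHz mod fs = 25.8 kHz.
25.8 kHz > fs/2 = 22.6 kHz, folds to fs − 25.8 kHz = 19.4 kHz.
43.9 kHz and 46.5 kHz both map to 1.3 kHz.

1.3 kHz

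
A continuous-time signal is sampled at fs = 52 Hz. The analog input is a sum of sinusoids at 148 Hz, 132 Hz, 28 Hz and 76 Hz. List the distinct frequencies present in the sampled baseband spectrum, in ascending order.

8 Hz, 24 Hz

fs/2 = 26 Hz.
148 Hz mod fs = 44 Hz.
44 Hz > fs/2 = 26 Hz, folds to fs − 44 Hz = 8 Hz.
132 Hz mod fs = 28 Hz.
28 Hz > fs/2 = 26 Hz, folds to fs − 28 Hz = 24 Hz.
28 Hz > fs/2 = 26 Hz, folds to fs − 28 Hz = 24 Hz.
76 Hz mod fs = 24 Hz.
24 Hz ≤ fs/2 = 26 Hz, appears at 24 Hz.
Distinct values: {8 Hz, 24 Hz}.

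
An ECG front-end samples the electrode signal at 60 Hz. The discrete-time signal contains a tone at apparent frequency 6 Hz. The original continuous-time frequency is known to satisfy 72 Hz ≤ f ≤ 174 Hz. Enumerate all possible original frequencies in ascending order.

114 Hz, 126 Hz, 174 Hz

Frequencies that alias to 6 Hz are k·fs ± 6 Hz for integer k ≥ 0.
k=0: 6 Hz.
k=1: 54 Hz, 66 Hz.
k=2: 114 Hz, 126 Hz.
k=3: 174 Hz, 186 Hz.
k=4: 234 Hz, 246 Hz.
Within [72 Hz, 174 Hz]: 114 Hz, 126 Hz, 174 Hz.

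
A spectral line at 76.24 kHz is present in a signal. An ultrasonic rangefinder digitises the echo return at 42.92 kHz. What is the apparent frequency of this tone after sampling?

9.6 kHz

76.24 kHz mod fs = 33.32 kHz.
33.32 kHz > fs/2 = 21.46 kHz, folds to fs − 33.32 kHz = 9.6 kHz.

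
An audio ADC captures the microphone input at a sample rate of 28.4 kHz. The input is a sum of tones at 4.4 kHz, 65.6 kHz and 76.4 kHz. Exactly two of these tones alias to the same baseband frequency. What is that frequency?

fs/2 = 14.2 kHz.
4.4 kHz ≤ fs/2 = 14.2 kHz, passes unchanged.
65.6 kHz mod fs = 8.8 kHz.
8.8 kHz ≤ fs/2 = 14.2 kHz, appears at 8.8 kHz.
76.4 kHz mod fs = 19.6 kHz.
19.6 kHz > fs/2 = 14.2 kHz, folds to fs − 19.6 kHz = 8.8 kHz.
65.6 kHz and 76.4 kHz both map to 8.8 kHz.

8.8 kHz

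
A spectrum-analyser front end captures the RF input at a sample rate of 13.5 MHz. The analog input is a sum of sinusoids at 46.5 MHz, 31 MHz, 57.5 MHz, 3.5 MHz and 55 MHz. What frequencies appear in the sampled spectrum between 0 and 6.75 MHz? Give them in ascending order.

1 MHz, 3.5 MHz, 4 MHz, 6 MHz

fs/2 = 6.75 MHz.
46.5 MHz mod fs = 6 MHz.
6 MHz ≤ fs/2 = 6.75 MHz, appears at 6 MHz.
31 MHz mod fs = 4 MHz.
4 MHz ≤ fs/2 = 6.75 MHz, appears at 4 MHz.
57.5 MHz mod fs = 3.5 MHz.
3.5 MHz ≤ fs/2 = 6.75 MHz, appears at 3.5 MHz.
3.5 MHz ≤ fs/2 = 6.75 MHz, passes unchanged.
55 MHz mod fs = 1 MHz.
1 MHz ≤ fs/2 = 6.75 MHz, appears at 1 MHz.
Distinct values: {1 MHz, 3.5 MHz, 4 MHz, 6 MHz}.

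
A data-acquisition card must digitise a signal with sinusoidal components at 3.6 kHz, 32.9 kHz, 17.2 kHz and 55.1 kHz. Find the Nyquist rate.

Highest-frequency component: 55.1 kHz.
Nyquist rate = 2 × 55.1 kHz = 110.2 kHz.

110.2 kHz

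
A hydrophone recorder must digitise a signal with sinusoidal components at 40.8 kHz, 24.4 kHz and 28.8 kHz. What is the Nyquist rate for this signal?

81.6 kHz

Highest-frequency component: 40.8 kHz.
Nyquist rate = 2 × 40.8 kHz = 81.6 kHz.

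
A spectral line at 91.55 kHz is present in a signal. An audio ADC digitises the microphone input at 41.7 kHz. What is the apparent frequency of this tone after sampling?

8.15 kHz

91.55 kHz mod fs = 8.15 kHz.
8.15 kHz ≤ fs/2 = 20.85 kHz, appears at 8.15 kHz.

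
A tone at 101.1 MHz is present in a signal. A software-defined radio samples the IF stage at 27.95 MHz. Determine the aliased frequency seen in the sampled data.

101.1 MHz mod fs = 17.25 MHz.
17.25 MHz > fs/2 = 13.975 MHz, folds to fs − 17.25 MHz = 10.7 MHz.

10.7 MHz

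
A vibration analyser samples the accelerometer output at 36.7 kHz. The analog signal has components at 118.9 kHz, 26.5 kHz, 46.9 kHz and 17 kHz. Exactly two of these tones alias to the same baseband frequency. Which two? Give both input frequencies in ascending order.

fs/2 = 18.35 kHz.
118.9 kHz mod fs = 8.8 kHz.
8.8 kHz ≤ fs/2 = 18.35 kHz, appears at 8.8 kHz.
26.5 kHz > fs/2 = 18.35 kHz, folds to fs − 26.5 kHz = 10.2 kHz.
46.9 kHz mod fs = 10.2 kHz.
10.2 kHz ≤ fs/2 = 18.35 kHz, appears at 10.2 kHz.
17 kHz ≤ fs/2 = 18.35 kHz, passes unchanged.
26.5 kHz and 46.9 kHz both map to 10.2 kHz.

26.5 kHz, 46.9 kHz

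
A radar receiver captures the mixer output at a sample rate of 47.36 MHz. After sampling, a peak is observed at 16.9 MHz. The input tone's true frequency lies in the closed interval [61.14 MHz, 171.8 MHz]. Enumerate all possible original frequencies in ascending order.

64.26 MHz, 77.82 MHz, 111.62 MHz, 125.18 MHz, 158.98 MHz

Frequencies that alias to 16.9 MHz are k·fs ± 16.9 MHz for integer k ≥ 0.
k=0: 16.9 MHz.
k=1: 30.46 MHz, 64.26 MHz.
k=2: 77.82 MHz, 111.62 MHz.
k=3: 125.18 MHz, 158.98 MHz.
k=4: 172.54 MHz, 206.34 MHz.
Within [61.14 MHz, 171.8 MHz]: 64.26 MHz, 77.82 MHz, 111.62 MHz, 125.18 MHz, 158.98 MHz.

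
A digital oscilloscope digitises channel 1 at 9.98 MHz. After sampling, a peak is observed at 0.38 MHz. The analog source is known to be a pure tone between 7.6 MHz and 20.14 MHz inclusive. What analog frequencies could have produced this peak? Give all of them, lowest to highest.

Frequencies that alias to 0.38 MHz are k·fs ± 0.38 MHz for integer k ≥ 0.
k=0: 0.38 MHz.
k=1: 9.6 MHz, 10.36 MHz.
k=2: 19.58 MHz, 20.34 MHz.
k=3: 29.56 MHz, 30.32 MHz.
Within [7.6 MHz, 20.14 MHz]: 9.6 MHz, 10.36 MHz, 19.58 MHz.

9.6 MHz, 10.36 MHz, 19.58 MHz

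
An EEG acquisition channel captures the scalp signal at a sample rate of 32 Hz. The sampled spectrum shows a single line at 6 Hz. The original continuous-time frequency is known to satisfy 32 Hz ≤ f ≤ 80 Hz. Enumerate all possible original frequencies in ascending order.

38 Hz, 58 Hz, 70 Hz

Frequencies that alias to 6 Hz are k·fs ± 6 Hz for integer k ≥ 0.
k=0: 6 Hz.
k=1: 26 Hz, 38 Hz.
k=2: 58 Hz, 70 Hz.
k=3: 90 Hz, 102 Hz.
Within [32 Hz, 80 Hz]: 38 Hz, 58 Hz, 70 Hz.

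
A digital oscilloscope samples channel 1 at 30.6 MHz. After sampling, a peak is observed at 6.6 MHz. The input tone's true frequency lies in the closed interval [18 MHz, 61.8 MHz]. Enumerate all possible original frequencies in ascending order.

24 MHz, 37.2 MHz, 54.6 MHz

Frequencies that alias to 6.6 MHz are k·fs ± 6.6 MHz for integer k ≥ 0.
k=0: 6.6 MHz.
k=1: 24 MHz, 37.2 MHz.
k=2: 54.6 MHz, 67.8 MHz.
k=3: 85.2 MHz, 98.4 MHz.
Within [18 MHz, 61.8 MHz]: 24 MHz, 37.2 MHz, 54.6 MHz.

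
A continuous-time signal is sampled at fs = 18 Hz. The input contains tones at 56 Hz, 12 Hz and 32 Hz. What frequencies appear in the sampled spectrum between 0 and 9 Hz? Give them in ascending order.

fs/2 = 9 Hz.
56 Hz mod fs = 2 Hz.
2 Hz ≤ fs/2 = 9 Hz, appears at 2 Hz.
12 Hz > fs/2 = 9 Hz, folds to fs − 12 Hz = 6 Hz.
32 Hz mod fs = 14 Hz.
14 Hz > fs/2 = 9 Hz, folds to fs − 14 Hz = 4 Hz.
Distinct values: {2 Hz, 4 Hz, 6 Hz}.

2 Hz, 4 Hz, 6 Hz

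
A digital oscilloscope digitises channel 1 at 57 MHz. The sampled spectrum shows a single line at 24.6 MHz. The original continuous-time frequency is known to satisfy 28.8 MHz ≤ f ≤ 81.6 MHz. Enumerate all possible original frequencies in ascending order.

32.4 MHz, 81.6 MHz

Frequencies that alias to 24.6 MHz are k·fs ± 24.6 MHz for integer k ≥ 0.
k=0: 24.6 MHz.
k=1: 32.4 MHz, 81.6 MHz.
k=2: 89.4 MHz, 138.6 MHz.
Within [28.8 MHz, 81.6 MHz]: 32.4 MHz, 81.6 MHz.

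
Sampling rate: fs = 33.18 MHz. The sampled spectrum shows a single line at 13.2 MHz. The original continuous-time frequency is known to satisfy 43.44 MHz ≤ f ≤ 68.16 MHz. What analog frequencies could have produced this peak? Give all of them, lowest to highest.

46.38 MHz, 53.16 MHz

Frequencies that alias to 13.2 MHz are k·fs ± 13.2 MHz for integer k ≥ 0.
k=0: 13.2 MHz.
k=1: 19.98 MHz, 46.38 MHz.
k=2: 53.16 MHz, 79.56 MHz.
k=3: 86.34 MHz, 112.74 MHz.
Within [43.44 MHz, 68.16 MHz]: 46.38 MHz, 53.16 MHz.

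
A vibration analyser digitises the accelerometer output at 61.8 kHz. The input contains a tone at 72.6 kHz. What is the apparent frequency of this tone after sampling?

72.6 kHz mod fs = 10.8 kHz.
10.8 kHz ≤ fs/2 = 30.9 kHz, appears at 10.8 kHz.

10.8 kHz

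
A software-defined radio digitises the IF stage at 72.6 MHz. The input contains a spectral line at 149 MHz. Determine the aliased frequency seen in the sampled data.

149 MHz mod fs = 3.8 MHz.
3.8 MHz ≤ fs/2 = 36.3 MHz, appears at 3.8 MHz.

3.8 MHz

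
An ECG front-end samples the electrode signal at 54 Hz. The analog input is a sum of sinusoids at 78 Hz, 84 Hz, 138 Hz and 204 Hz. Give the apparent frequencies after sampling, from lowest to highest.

12 Hz, 24 Hz

fs/2 = 27 Hz.
78 Hz mod fs = 24 Hz.
24 Hz ≤ fs/2 = 27 Hz, appears at 24 Hz.
84 Hz mod fs = 30 Hz.
30 Hz > fs/2 = 27 Hz, folds to fs − 30 Hz = 24 Hz.
138 Hz mod fs = 30 Hz.
30 Hz > fs/2 = 27 Hz, folds to fs − 30 Hz = 24 Hz.
204 Hz mod fs = 42 Hz.
42 Hz > fs/2 = 27 Hz, folds to fs − 42 Hz = 12 Hz.
Distinct values: {12 Hz, 24 Hz}.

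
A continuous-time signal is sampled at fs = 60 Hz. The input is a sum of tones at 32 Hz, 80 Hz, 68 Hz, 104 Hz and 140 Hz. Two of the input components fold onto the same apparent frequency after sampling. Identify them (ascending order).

80 Hz, 140 Hz

fs/2 = 30 Hz.
32 Hz > fs/2 = 30 Hz, folds to fs − 32 Hz = 28 Hz.
80 Hz mod fs = 20 Hz.
20 Hz ≤ fs/2 = 30 Hz, appears at 20 Hz.
68 Hz mod fs = 8 Hz.
8 Hz ≤ fs/2 = 30 Hz, appears at 8 Hz.
104 Hz mod fs = 44 Hz.
44 Hz > fs/2 = 30 Hz, folds to fs − 44 Hz = 16 Hz.
140 Hz mod fs = 20 Hz.
20 Hz ≤ fs/2 = 30 Hz, appears at 20 Hz.
80 Hz and 140 Hz both map to 20 Hz.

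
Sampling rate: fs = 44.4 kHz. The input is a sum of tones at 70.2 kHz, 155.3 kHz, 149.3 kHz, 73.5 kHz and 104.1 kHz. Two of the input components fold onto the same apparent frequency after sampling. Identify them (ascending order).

fs/2 = 22.2 kHz.
70.2 kHz mod fs = 25.8 kHz.
25.8 kHz > fs/2 = 22.2 kHz, folds to fs − 25.8 kHz = 18.6 kHz.
155.3 kHz mod fs = 22.1 kHz.
22.1 kHz ≤ fs/2 = 22.2 kHz, appears at 22.1 kHz.
149.3 kHz mod fs = 16.1 kHz.
16.1 kHz ≤ fs/2 = 22.2 kHz, appears at 16.1 kHz.
73.5 kHz mod fs = 29.1 kHz.
29.1 kHz > fs/2 = 22.2 kHz, folds to fs − 29.1 kHz = 15.3 kHz.
104.1 kHz mod fs = 15.3 kHz.
15.3 kHz ≤ fs/2 = 22.2 kHz, appears at 15.3 kHz.
73.5 kHz and 104.1 kHz both map to 15.3 kHz.

73.5 kHz, 104.1 kHz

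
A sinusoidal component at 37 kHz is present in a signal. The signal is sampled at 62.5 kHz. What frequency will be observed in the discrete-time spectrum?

37 kHz > fs/2 = 31.25 kHz, folds to fs − 37 kHz = 25.5 kHz.

25.5 kHz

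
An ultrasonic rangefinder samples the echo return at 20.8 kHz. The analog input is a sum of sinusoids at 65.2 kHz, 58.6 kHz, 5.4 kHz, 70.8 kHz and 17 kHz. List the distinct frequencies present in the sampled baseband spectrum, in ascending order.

fs/2 = 10.4 kHz.
65.2 kHz mod fs = 2.8 kHz.
2.8 kHz ≤ fs/2 = 10.4 kHz, appears at 2.8 kHz.
58.6 kHz mod fs = 17 kHz.
17 kHz > fs/2 = 10.4 kHz, folds to fs − 17 kHz = 3.8 kHz.
5.4 kHz ≤ fs/2 = 10.4 kHz, passes unchanged.
70.8 kHz mod fs = 8.4 kHz.
8.4 kHz ≤ fs/2 = 10.4 kHz, appears at 8.4 kHz.
17 kHz > fs/2 = 10.4 kHz, folds to fs − 17 kHz = 3.8 kHz.
Distinct values: {2.8 kHz, 3.8 kHz, 5.4 kHz, 8.4 kHz}.

2.8 kHz, 3.8 kHz, 5.4 kHz, 8.4 kHz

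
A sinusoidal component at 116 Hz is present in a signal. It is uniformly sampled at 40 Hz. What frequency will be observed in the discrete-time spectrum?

116 Hz mod fs = 36 Hz.
36 Hz > fs/2 = 20 Hz, folds to fs − 36 Hz = 4 Hz.

4 Hz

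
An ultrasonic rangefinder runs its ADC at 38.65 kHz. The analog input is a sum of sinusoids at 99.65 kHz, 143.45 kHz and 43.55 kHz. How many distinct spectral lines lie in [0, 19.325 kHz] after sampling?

3

fs/2 = 19.325 kHz.
99.65 kHz mod fs = 22.35 kHz.
22.35 kHz > fs/2 = 19.325 kHz, folds to fs − 22.35 kHz = 16.3 kHz.
143.45 kHz mod fs = 27.5 kHz.
27.5 kHz > fs/2 = 19.325 kHz, folds to fs − 27.5 kHz = 11.15 kHz.
43.55 kHz mod fs = 4.9 kHz.
4.9 kHz ≤ fs/2 = 19.325 kHz, appears at 4.9 kHz.
Distinct values: {4.9 kHz, 11.15 kHz, 16.3 kHz} → 3.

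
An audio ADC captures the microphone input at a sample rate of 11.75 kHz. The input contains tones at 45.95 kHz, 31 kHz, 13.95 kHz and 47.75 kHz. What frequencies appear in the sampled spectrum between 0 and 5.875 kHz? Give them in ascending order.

fs/2 = 5.875 kHz.
45.95 kHz mod fs = 10.7 kHz.
10.7 kHz > fs/2 = 5.875 kHz, folds to fs − 10.7 kHz = 1.05 kHz.
31 kHz mod fs = 7.5 kHz.
7.5 kHz > fs/2 = 5.875 kHz, folds to fs − 7.5 kHz = 4.25 kHz.
13.95 kHz mod fs = 2.2 kHz.
2.2 kHz ≤ fs/2 = 5.875 kHz, appears at 2.2 kHz.
47.75 kHz mod fs = 0.75 kHz.
0.75 kHz ≤ fs/2 = 5.875 kHz, appears at 0.75 kHz.
Distinct values: {0.75 kHz, 1.05 kHz, 2.2 kHz, 4.25 kHz}.

0.75 kHz, 1.05 kHz, 2.2 kHz, 4.25 kHz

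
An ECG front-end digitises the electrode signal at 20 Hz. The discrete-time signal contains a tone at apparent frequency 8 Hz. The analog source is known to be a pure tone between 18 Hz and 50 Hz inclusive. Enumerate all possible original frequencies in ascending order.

Frequencies that alias to 8 Hz are k·fs ± 8 Hz for integer k ≥ 0.
k=0: 8 Hz.
k=1: 12 Hz, 28 Hz.
k=2: 32 Hz, 48 Hz.
k=3: 52 Hz, 68 Hz.
Within [18 Hz, 50 Hz]: 28 Hz, 32 Hz, 48 Hz.

28 Hz, 32 Hz, 48 Hz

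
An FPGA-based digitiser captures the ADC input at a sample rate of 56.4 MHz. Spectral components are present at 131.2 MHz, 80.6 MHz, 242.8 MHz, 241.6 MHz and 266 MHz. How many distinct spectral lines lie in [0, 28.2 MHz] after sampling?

fs/2 = 28.2 MHz.
131.2 MHz mod fs = 18.4 MHz.
18.4 MHz ≤ fs/2 = 28.2 MHz, appears at 18.4 MHz.
80.6 MHz mod fs = 24.2 MHz.
24.2 MHz ≤ fs/2 = 28.2 MHz, appears at 24.2 MHz.
242.8 MHz mod fs = 17.2 MHz.
17.2 MHz ≤ fs/2 = 28.2 MHz, appears at 17.2 MHz.
241.6 MHz mod fs = 16 MHz.
16 MHz ≤ fs/2 = 28.2 MHz, appears at 16 MHz.
266 MHz mod fs = 40.4 MHz.
40.4 MHz > fs/2 = 28.2 MHz, folds to fs − 40.4 MHz = 16 MHz.
Distinct values: {16 MHz, 17.2 MHz, 18.4 MHz, 24.2 MHz} → 4.

4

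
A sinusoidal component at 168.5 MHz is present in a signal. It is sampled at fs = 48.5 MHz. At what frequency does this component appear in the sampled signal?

23 MHz

168.5 MHz mod fs = 23 MHz.
23 MHz ≤ fs/2 = 24.25 MHz, appears at 23 MHz.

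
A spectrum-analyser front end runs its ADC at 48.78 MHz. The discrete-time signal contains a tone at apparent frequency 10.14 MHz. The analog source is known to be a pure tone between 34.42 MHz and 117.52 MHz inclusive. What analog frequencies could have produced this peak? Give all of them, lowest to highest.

38.64 MHz, 58.92 MHz, 87.42 MHz, 107.7 MHz

Frequencies that alias to 10.14 MHz are k·fs ± 10.14 MHz for integer k ≥ 0.
k=0: 10.14 MHz.
k=1: 38.64 MHz, 58.92 MHz.
k=2: 87.42 MHz, 107.7 MHz.
k=3: 136.2 MHz, 156.48 MHz.
Within [34.42 MHz, 117.52 MHz]: 38.64 MHz, 58.92 MHz, 87.42 MHz, 107.7 MHz.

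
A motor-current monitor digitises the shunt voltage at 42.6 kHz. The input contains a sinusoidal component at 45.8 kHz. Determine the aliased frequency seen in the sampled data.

45.8 kHz mod fs = 3.2 kHz.
3.2 kHz ≤ fs/2 = 21.3 kHz, appears at 3.2 kHz.

3.2 kHz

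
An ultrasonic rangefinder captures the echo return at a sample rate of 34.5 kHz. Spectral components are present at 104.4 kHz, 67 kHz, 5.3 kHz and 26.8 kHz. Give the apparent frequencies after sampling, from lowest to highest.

fs/2 = 17.25 kHz.
104.4 kHz mod fs = 0.9 kHz.
0.9 kHz ≤ fs/2 = 17.25 kHz, appears at 0.9 kHz.
67 kHz mod fs = 32.5 kHz.
32.5 kHz > fs/2 = 17.25 kHz, folds to fs − 32.5 kHz = 2 kHz.
5.3 kHz ≤ fs/2 = 17.25 kHz, passes unchanged.
26.8 kHz > fs/2 = 17.25 kHz, folds to fs − 26.8 kHz = 7.7 kHz.
Distinct values: {0.9 kHz, 2 kHz, 5.3 kHz, 7.7 kHz}.

0.9 kHz, 2 kHz, 5.3 kHz, 7.7 kHz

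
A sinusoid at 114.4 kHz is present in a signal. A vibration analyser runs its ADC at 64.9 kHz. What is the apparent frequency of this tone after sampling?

15.4 kHz

114.4 kHz mod fs = 49.5 kHz.
49.5 kHz > fs/2 = 32.45 kHz, folds to fs − 49.5 kHz = 15.4 kHz.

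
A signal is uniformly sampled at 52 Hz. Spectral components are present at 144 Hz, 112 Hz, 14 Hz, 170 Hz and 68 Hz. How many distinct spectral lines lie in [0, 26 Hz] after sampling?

fs/2 = 26 Hz.
144 Hz mod fs = 40 Hz.
40 Hz > fs/2 = 26 Hz, folds to fs − 40 Hz = 12 Hz.
112 Hz mod fs = 8 Hz.
8 Hz ≤ fs/2 = 26 Hz, appears at 8 Hz.
14 Hz ≤ fs/2 = 26 Hz, passes unchanged.
170 Hz mod fs = 14 Hz.
14 Hz ≤ fs/2 = 26 Hz, appears at 14 Hz.
68 Hz mod fs = 16 Hz.
16 Hz ≤ fs/2 = 26 Hz, appears at 16 Hz.
Distinct values: {8 Hz, 12 Hz, 14 Hz, 16 Hz} → 4.

4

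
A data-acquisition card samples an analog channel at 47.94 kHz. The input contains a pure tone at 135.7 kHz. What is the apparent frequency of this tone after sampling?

8.12 kHz

135.7 kHz mod fs = 39.82 kHz.
39.82 kHz > fs/2 = 23.97 kHz, folds to fs − 39.82 kHz = 8.12 kHz.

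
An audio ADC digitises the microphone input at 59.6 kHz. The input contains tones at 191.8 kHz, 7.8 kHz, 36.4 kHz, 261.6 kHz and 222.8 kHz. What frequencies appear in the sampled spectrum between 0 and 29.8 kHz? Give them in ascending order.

7.8 kHz, 13 kHz, 15.6 kHz, 23.2 kHz

fs/2 = 29.8 kHz.
191.8 kHz mod fs = 13 kHz.
13 kHz ≤ fs/2 = 29.8 kHz, appears at 13 kHz.
7.8 kHz ≤ fs/2 = 29.8 kHz, passes unchanged.
36.4 kHz > fs/2 = 29.8 kHz, folds to fs − 36.4 kHz = 23.2 kHz.
261.6 kHz mod fs = 23.2 kHz.
23.2 kHz ≤ fs/2 = 29.8 kHz, appears at 23.2 kHz.
222.8 kHz mod fs = 44 kHz.
44 kHz > fs/2 = 29.8 kHz, folds to fs − 44 kHz = 15.6 kHz.
Distinct values: {7.8 kHz, 13 kHz, 15.6 kHz, 23.2 kHz}.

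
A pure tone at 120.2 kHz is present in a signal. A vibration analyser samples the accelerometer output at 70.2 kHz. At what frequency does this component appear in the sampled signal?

20.2 kHz

120.2 kHz mod fs = 50 kHz.
50 kHz > fs/2 = 35.1 kHz, folds to fs − 50 kHz = 20.2 kHz.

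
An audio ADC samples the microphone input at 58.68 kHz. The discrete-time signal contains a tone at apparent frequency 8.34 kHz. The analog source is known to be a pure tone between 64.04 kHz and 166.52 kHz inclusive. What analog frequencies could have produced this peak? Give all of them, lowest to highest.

67.02 kHz, 109.02 kHz, 125.7 kHz

Frequencies that alias to 8.34 kHz are k·fs ± 8.34 kHz for integer k ≥ 0.
k=0: 8.34 kHz.
k=1: 50.34 kHz, 67.02 kHz.
k=2: 109.02 kHz, 125.7 kHz.
k=3: 167.7 kHz, 184.38 kHz.
Within [64.04 kHz, 166.52 kHz]: 67.02 kHz, 109.02 kHz, 125.7 kHz.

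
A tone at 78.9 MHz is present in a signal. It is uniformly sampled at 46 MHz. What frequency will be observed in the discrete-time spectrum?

13.1 MHz

78.9 MHz mod fs = 32.9 MHz.
32.9 MHz > fs/2 = 23 MHz, folds to fs − 32.9 MHz = 13.1 MHz.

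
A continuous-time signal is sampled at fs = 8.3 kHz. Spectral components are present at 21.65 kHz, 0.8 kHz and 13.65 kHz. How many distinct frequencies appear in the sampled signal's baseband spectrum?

3

fs/2 = 4.15 kHz.
21.65 kHz mod fs = 5.05 kHz.
5.05 kHz > fs/2 = 4.15 kHz, folds to fs − 5.05 kHz = 3.25 kHz.
0.8 kHz ≤ fs/2 = 4.15 kHz, passes unchanged.
13.65 kHz mod fs = 5.35 kHz.
5.35 kHz > fs/2 = 4.15 kHz, folds to fs − 5.35 kHz = 2.95 kHz.
Distinct values: {0.8 kHz, 2.95 kHz, 3.25 kHz} → 3.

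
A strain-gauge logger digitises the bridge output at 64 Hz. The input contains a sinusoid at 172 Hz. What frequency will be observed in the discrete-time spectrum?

20 Hz

172 Hz mod fs = 44 Hz.
44 Hz > fs/2 = 32 Hz, folds to fs − 44 Hz = 20 Hz.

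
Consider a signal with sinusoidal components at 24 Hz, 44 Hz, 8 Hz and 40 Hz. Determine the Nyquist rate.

Highest-frequency component: 44 Hz.
Nyquist rate = 2 × 44 Hz = 88 Hz.

88 Hz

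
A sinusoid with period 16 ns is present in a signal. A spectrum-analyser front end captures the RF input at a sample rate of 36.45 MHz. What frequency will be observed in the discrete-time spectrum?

T = 16 ns → f = 1/T = 62.5 MHz.
62.5 MHz mod fs = 26.05 MHz.
26.05 MHz > fs/2 = 18.225 MHz, folds to fs − 26.05 MHz = 10.4 MHz.

10.4 MHz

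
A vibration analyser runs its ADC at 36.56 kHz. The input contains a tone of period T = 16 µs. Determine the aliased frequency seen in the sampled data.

10.62 kHz

T = 16 µs → f = 1/T = 62.5 kHz.
62.5 kHz mod fs = 25.94 kHz.
25.94 kHz > fs/2 = 18.28 kHz, folds to fs − 25.94 kHz = 10.62 kHz.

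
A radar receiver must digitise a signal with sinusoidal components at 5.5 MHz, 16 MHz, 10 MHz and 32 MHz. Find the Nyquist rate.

64 MHz

Highest-frequency component: 32 MHz.
Nyquist rate = 2 × 32 MHz = 64 MHz.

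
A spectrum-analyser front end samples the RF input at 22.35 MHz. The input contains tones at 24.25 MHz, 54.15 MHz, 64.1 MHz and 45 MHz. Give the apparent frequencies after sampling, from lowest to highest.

fs/2 = 11.175 MHz.
24.25 MHz mod fs = 1.9 MHz.
1.9 MHz ≤ fs/2 = 11.175 MHz, appears at 1.9 MHz.
54.15 MHz mod fs = 9.45 MHz.
9.45 MHz ≤ fs/2 = 11.175 MHz, appears at 9.45 MHz.
64.1 MHz mod fs = 19.4 MHz.
19.4 MHz > fs/2 = 11.175 MHz, folds to fs − 19.4 MHz = 2.95 MHz.
45 MHz mod fs = 0.3 MHz.
0.3 MHz ≤ fs/2 = 11.175 MHz, appears at 0.3 MHz.
Distinct values: {0.3 MHz, 1.9 MHz, 2.95 MHz, 9.45 MHz}.

0.3 MHz, 1.9 MHz, 2.95 MHz, 9.45 MHz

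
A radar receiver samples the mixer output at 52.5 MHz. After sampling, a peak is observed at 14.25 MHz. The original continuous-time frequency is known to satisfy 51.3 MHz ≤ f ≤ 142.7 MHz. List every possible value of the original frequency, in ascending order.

66.75 MHz, 90.75 MHz, 119.25 MHz

Frequencies that alias to 14.25 MHz are k·fs ± 14.25 MHz for integer k ≥ 0.
k=0: 14.25 MHz.
k=1: 38.25 MHz, 66.75 MHz.
k=2: 90.75 MHz, 119.25 MHz.
k=3: 143.25 MHz, 171.75 MHz.
Within [51.3 MHz, 142.7 MHz]: 66.75 MHz, 90.75 MHz, 119.25 MHz.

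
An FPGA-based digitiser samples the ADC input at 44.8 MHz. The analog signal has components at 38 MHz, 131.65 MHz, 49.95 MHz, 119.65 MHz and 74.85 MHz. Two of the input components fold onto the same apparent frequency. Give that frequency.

14.75 MHz

fs/2 = 22.4 MHz.
38 MHz > fs/2 = 22.4 MHz, folds to fs − 38 MHz = 6.8 MHz.
131.65 MHz mod fs = 42.05 MHz.
42.05 MHz > fs/2 = 22.4 MHz, folds to fs − 42.05 MHz = 2.75 MHz.
49.95 MHz mod fs = 5.15 MHz.
5.15 MHz ≤ fs/2 = 22.4 MHz, appears at 5.15 MHz.
119.65 MHz mod fs = 30.05 MHz.
30.05 MHz > fs/2 = 22.4 MHz, folds to fs − 30.05 MHz = 14.75 MHz.
74.85 MHz mod fs = 30.05 MHz.
30.05 MHz > fs/2 = 22.4 MHz, folds to fs − 30.05 MHz = 14.75 MHz.
74.85 MHz and 119.65 MHz both map to 14.75 MHz.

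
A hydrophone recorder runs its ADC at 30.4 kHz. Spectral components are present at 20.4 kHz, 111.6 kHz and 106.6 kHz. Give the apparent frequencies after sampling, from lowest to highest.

10 kHz, 15 kHz

fs/2 = 15.2 kHz.
20.4 kHz > fs/2 = 15.2 kHz, folds to fs − 20.4 kHz = 10 kHz.
111.6 kHz mod fs = 20.4 kHz.
20.4 kHz > fs/2 = 15.2 kHz, folds to fs − 20.4 kHz = 10 kHz.
106.6 kHz mod fs = 15.4 kHz.
15.4 kHz > fs/2 = 15.2 kHz, folds to fs − 15.4 kHz = 15 kHz.
Distinct values: {10 kHz, 15 kHz}.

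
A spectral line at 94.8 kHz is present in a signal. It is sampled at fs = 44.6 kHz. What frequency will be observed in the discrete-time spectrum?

5.6 kHz

94.8 kHz mod fs = 5.6 kHz.
5.6 kHz ≤ fs/2 = 22.3 kHz, appears at 5.6 kHz.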